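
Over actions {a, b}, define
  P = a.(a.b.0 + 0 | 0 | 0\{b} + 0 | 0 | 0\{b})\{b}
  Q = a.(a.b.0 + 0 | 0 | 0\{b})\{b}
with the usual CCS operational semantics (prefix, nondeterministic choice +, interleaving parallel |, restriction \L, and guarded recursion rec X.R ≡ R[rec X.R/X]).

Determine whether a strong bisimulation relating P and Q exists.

bisimilar

P's transition system — 3 states:
  u0 = a.(a.b.0 + 0 | 0 | 0\{b} + 0 | 0 | 0\{b})\{b} has moves =a=> u1
  u1 = (a.b.0 + 0 | 0 | 0\{b} + 0 | 0 | 0\{b})\{b} has moves =a=> u2
  u2 = (b.0)\{b} has moves ·
Q's transition system — 3 states:
  v0 = a.(a.b.0 + 0 | 0 | 0\{b})\{b} has moves =a=> v1
  v1 = (a.b.0 + 0 | 0 | 0\{b})\{b} has moves =a=> v2
  v2 = (b.0)\{b} has moves ·
Partition-refinement fixed point:
  B0 = {u0, v0}
  B1 = {u1, v1}
  B2 = {u2, v2}
u0 ∈ B0, v0 ∈ B0 → same block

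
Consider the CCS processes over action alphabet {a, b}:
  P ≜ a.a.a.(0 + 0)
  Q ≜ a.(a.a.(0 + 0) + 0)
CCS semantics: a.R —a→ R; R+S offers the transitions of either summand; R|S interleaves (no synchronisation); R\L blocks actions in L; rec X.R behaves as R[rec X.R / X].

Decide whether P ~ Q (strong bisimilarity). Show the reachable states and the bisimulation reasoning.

P ~ Q

LTS(P): 4 reachable states
  m0 = a.a.a.(0 + 0) ⊢ -a-> m1
  m1 = a.a.(0 + 0) ⊢ -a-> m2
  m2 = a.(0 + 0) ⊢ -a-> m3
  m3 = 0 + 0 ⊢ (no moves)
LTS(Q): 4 reachable states
  n0 = a.(a.a.(0 + 0) + 0) ⊢ -a-> n1
  n1 = a.a.(0 + 0) + 0 ⊢ -a-> n2
  n2 = a.(0 + 0) ⊢ -a-> n3
  n3 = 0 + 0 ⊢ (no moves)
Partition-refinement fixed point:
  B0 = {m0, n0}
  B1 = {m1, n1}
  B2 = {m2, n2}
  B3 = {m3, n3}
m0 ∈ B0, n0 ∈ B0 → same block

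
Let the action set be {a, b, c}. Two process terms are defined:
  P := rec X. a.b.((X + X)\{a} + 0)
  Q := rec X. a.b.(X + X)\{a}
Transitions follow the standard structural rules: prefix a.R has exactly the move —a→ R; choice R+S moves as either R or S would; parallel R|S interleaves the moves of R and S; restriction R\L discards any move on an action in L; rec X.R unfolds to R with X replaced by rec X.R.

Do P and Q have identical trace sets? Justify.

YES

Reachable graph of P (3 states):
  p0 = rec X. a.b.((X + X)\{a} + 0) :: ··a··> p1
  p1 = b.(((rec X. a.b.((X + X)\{a} + 0)) + (rec X. a.b.((X + X)\{a} + 0)))\{a} + 0) :: ··b··> p2
  p2 = ((rec X. a.b.((X + X)\{a} + 0)) + (rec X. a.b.((X + X)\{a} + 0)))\{a} + 0 :: deadlocked
Reachable graph of Q (3 states):
  q0 = rec X. a.b.(X + X)\{a} :: ··a··> q1
  q1 = b.((rec X. a.b.(X + X)\{a}) + (rec X. a.b.(X + X)\{a}))\{a} :: ··b··> q2
  q2 = ((rec X. a.b.(X + X)\{a}) + (rec X. a.b.(X + X)\{a}))\{a} :: deadlocked
Coarsest stable partition (strong bisimilarity classes):
  B0 = {p0, q0}
  B1 = {p1, q1}
  B2 = {p2, q2}
p0 ∈ B0, q0 ∈ B0 → same block
Bisimilar ⇒ trace-equivalent.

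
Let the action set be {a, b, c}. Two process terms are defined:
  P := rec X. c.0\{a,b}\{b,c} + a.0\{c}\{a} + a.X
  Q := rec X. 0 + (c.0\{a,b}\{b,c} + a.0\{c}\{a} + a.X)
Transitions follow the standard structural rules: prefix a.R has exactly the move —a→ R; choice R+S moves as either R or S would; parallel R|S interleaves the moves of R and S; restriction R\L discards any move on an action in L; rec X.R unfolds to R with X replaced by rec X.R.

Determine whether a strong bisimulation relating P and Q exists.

P's transition system — 3 states:
  s0 = rec X. c.0\{a,b}\{b,c} + a.0\{c}\{a} + a.X :: —a→ s0, —a→ s1, —c→ s2
  s1 = 0\{c}\{a} :: ∅
  s2 = 0\{a,b}\{b,c} :: ∅
Q's transition system — 3 states:
  t0 = rec X. 0 + (c.0\{a,b}\{b,c} + a.0\{c}\{a} + a.X) :: —a→ t0, —a→ t1, —c→ t2
  t1 = 0\{c}\{a} :: ∅
  t2 = 0\{a,b}\{b,c} :: ∅
Bisimilarity quotient blocks:
  B0 = {s0, t0}
  B1 = {s1, s2, t1, t2}
s0 ∈ B0, t0 ∈ B0 → same block

bisimilar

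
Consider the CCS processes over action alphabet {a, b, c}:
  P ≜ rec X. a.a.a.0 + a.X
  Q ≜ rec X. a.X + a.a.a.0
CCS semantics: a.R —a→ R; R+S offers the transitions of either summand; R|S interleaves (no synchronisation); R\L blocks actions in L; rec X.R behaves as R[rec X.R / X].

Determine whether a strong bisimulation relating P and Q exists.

Reachable graph of P (4 states):
  p0 = rec X. a.a.a.0 + a.X → =a=> p0, =a=> p1
  p1 = a.a.0 → =a=> p2
  p2 = a.0 → =a=> p3
  p3 = 0 → ∅
Reachable graph of Q (4 states):
  q0 = rec X. a.X + a.a.a.0 → =a=> q0, =a=> q1
  q1 = a.a.0 → =a=> q2
  q2 = a.0 → =a=> q3
  q3 = 0 → ∅
Partition-refinement fixed point:
  B0 = {p0, q0}
  B1 = {p1, q1}
  B2 = {p2, q2}
  B3 = {p3, q3}
p0 ∈ B0, q0 ∈ B0 → same block

bisimilar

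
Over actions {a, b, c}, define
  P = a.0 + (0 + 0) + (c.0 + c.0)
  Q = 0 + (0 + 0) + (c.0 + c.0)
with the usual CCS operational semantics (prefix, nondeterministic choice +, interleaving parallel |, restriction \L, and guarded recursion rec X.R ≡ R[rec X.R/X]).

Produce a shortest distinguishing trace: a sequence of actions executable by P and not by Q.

a

P's transition system — 2 states:
  m0 = a.0 + (0 + 0) + (c.0 + c.0) :: =a=> m1, =c=> m1
  m1 = 0 :: stopped
Q's transition system — 2 states:
  n0 = 0 + (0 + 0) + (c.0 + c.0) :: =c=> n1
  n1 = 0 :: stopped
Trace ⟨a⟩ through P, begin at {m0}:
  [1] a ⇒ {m1}
  ✓ P
Trace ⟨a⟩ through Q, begin at {n0}:
  [1] a ⇒ no successor for Q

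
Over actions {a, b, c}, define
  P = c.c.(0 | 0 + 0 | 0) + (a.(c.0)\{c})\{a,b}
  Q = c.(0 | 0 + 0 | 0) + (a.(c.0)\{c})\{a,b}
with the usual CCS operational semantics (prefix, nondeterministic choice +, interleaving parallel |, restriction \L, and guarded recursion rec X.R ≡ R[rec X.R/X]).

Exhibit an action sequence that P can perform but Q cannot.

LTS(P): 3 reachable states
  s0 = c.c.(0 | 0 + 0 | 0) + (a.(c.0)\{c})\{a,b} ⊢ --c--▸ s1
  s1 = c.(0 | 0 + 0 | 0) ⊢ --c--▸ s2
  s2 = 0 | 0 + 0 | 0 ⊢ ·
LTS(Q): 2 reachable states
  t0 = c.(0 | 0 + 0 | 0) + (a.(c.0)\{c})\{a,b} ⊢ --c--▸ t1
  t1 = 0 | 0 + 0 | 0 ⊢ ·
Executing cc from P (initial set {s0}):
  step 1 (c): {s1}
  step 2 (c): {s2}
  P completes σ.
Executing cc from Q (initial set {t0}):
  step 1 (c): {t1}
  step 2 (c): no successor for Q

cc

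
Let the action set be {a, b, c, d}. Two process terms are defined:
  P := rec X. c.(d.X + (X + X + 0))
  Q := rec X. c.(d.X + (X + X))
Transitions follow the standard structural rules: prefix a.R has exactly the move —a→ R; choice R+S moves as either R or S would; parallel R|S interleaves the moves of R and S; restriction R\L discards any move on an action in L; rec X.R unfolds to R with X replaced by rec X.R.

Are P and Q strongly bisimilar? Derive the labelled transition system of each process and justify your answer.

P's transition system — 2 states:
  p0 = rec X. c.(d.X + (X + X + 0)) | —c→ p1
  p1 = d.(rec X. c.(d.X + (X + X + 0))) + ((rec X. c.(d.X + (X + X + 0))) + (rec X. c.(d.X + (X + X + 0))) + 0) | —c→ p1, —d→ p0
Q's transition system — 2 states:
  q0 = rec X. c.(d.X + (X + X)) | —c→ q1
  q1 = d.(rec X. c.(d.X + (X + X))) + ((rec X. c.(d.X + (X + X))) + (rec X. c.(d.X + (X + X)))) | —c→ q1, —d→ q0
Bisimilarity quotient blocks:
  B0 = {p0, q0}
  B1 = {p1, q1}
p0 ∈ B0, q0 ∈ B0 → same block

YES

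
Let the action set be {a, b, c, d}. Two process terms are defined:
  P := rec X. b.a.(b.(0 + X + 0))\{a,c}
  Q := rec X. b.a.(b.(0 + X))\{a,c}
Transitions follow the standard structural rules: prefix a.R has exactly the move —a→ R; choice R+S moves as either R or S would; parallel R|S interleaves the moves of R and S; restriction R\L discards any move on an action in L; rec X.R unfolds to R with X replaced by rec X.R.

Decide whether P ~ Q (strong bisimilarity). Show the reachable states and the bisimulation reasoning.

LTS(P): 5 reachable states
  s0 = rec X. b.a.(b.(0 + X + 0))\{a,c} :: —b→ s1
  s1 = a.(b.(0 + (rec X. b.a.(b.(0 + X + 0))\{a,c}) + 0))\{a,c} :: —a→ s2
  s2 = (b.(0 + (rec X. b.a.(b.(0 + X + 0))\{a,c}) + 0))\{a,c} :: —b→ s3
  s3 = (0 + (rec X. b.a.(b.(0 + X + 0))\{a,c}) + 0)\{a,c} :: —b→ s4
  s4 = (a.(b.(0 + (rec X. b.a.(b.(0 + X + 0))\{a,c}) + 0))\{a,c})\{a,c} :: (no moves)
LTS(Q): 5 reachable states
  t0 = rec X. b.a.(b.(0 + X))\{a,c} :: —b→ t1
  t1 = a.(b.(0 + (rec X. b.a.(b.(0 + X))\{a,c})))\{a,c} :: —a→ t2
  t2 = (b.(0 + (rec X. b.a.(b.(0 + X))\{a,c})))\{a,c} :: —b→ t3
  t3 = (0 + (rec X. b.a.(b.(0 + X))\{a,c}))\{a,c} :: —b→ t4
  t4 = (a.(b.(0 + (rec X. b.a.(b.(0 + X))\{a,c})))\{a,c})\{a,c} :: (no moves)
Coarsest stable partition (strong bisimilarity classes):
  B0 = {s0, t0}
  B1 = {s1, t1}
  B2 = {s2, t2}
  B3 = {s3, t3}
  B4 = {s4, t4}
s0 ∈ B0, t0 ∈ B0 → same block

bisimilar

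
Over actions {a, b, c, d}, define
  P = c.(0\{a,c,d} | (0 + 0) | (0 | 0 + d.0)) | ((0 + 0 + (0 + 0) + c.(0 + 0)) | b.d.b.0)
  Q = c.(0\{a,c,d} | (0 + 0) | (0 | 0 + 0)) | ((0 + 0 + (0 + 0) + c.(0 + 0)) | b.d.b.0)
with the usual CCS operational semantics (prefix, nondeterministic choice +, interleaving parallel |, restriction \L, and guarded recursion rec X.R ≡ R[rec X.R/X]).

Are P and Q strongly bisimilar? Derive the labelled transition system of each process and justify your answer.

Reachable graph of P (24 states):
  m0 = c.(0\{a,c,d} | (0 + 0) | (0 | 0 + d.0)) | ((0 + 0 + (0 + 0) + c.(0 + 0)) | b.d.b.0) → =b=> m1, =c=> m2, =c=> m3
  m1 = c.(0\{a,c,d} | (0 + 0) | (0 | 0 + d.0)) | ((0 + 0 + (0 + 0) + c.(0 + 0)) | d.b.0) → =c=> m4, =c=> m5, =d=> m6
  m2 = 0\{a,c,d} | (0 + 0) | (0 | 0 + d.0) | ((0 + 0 + (0 + 0) + c.(0 + 0)) | b.d.b.0) → =b=> m4, =c=> m7, =d=> m8
  m3 = c.(0\{a,c,d} | (0 + 0) | (0 | 0 + d.0)) | ((0 + 0) | b.d.b.0) → =b=> m5, =c=> m7
  m4 = 0\{a,c,d} | (0 + 0) | (0 | 0 + d.0) | ((0 + 0 + (0 + 0) + c.(0 + 0)) | d.b.0) → =c=> m9, =d=> m10, =d=> m11
  m5 = c.(0\{a,c,d} | (0 + 0) | (0 | 0 + d.0)) | ((0 + 0) | d.b.0) → =c=> m9, =d=> m12
  m6 = c.(0\{a,c,d} | (0 + 0) | (0 | 0 + d.0)) | ((0 + 0 + (0 + 0) + c.(0 + 0)) | b.0) → =b=> m13, =c=> m10, =c=> m12
  m7 = 0\{a,c,d} | (0 + 0) | (0 | 0 + d.0) | ((0 + 0) | b.d.b.0) → =b=> m9, =d=> m14
  m8 = 0\{a,c,d} | (0 + 0) | 0 | ((0 + 0 + (0 + 0) + c.(0 + 0)) | b.d.b.0) → =b=> m11, =c=> m14
  m9 = 0\{a,c,d} | (0 + 0) | (0 | 0 + d.0) | ((0 + 0) | d.b.0) → =d=> m15, =d=> m16
  m10 = 0\{a,c,d} | (0 + 0) | (0 | 0 + d.0) | ((0 + 0 + (0 + 0) + c.(0 + 0)) | b.0) → =b=> m17, =c=> m15, =d=> m18
  m11 = 0\{a,c,d} | (0 + 0) | 0 | ((0 + 0 + (0 + 0) + c.(0 + 0)) | d.b.0) → =c=> m16, =d=> m18
  m12 = c.(0\{a,c,d} | (0 + 0) | (0 | 0 + d.0)) | ((0 + 0) | b.0) → =b=> m19, =c=> m15
  m13 = c.(0\{a,c,d} | (0 + 0) | (0 | 0 + d.0)) | ((0 + 0 + (0 + 0) + c.(0 + 0)) | 0) → =c=> m17, =c=> m19
  m14 = 0\{a,c,d} | (0 + 0) | 0 | ((0 + 0) | b.d.b.0) → =b=> m16
  m15 = 0\{a,c,d} | (0 + 0) | (0 | 0 + d.0) | ((0 + 0) | b.0) → =b=> m20, =d=> m21
  m16 = 0\{a,c,d} | (0 + 0) | 0 | ((0 + 0) | d.b.0) → =d=> m21
  m17 = 0\{a,c,d} | (0 + 0) | (0 | 0 + d.0) | ((0 + 0 + (0 + 0) + c.(0 + 0)) | 0) → =c=> m20, =d=> m22
  m18 = 0\{a,c,d} | (0 + 0) | 0 | ((0 + 0 + (0 + 0) + c.(0 + 0)) | b.0) → =b=> m22, =c=> m21
  m19 = c.(0\{a,c,d} | (0 + 0) | (0 | 0 + d.0)) | ((0 + 0) | 0) → =c=> m20
  m20 = 0\{a,c,d} | (0 + 0) | (0 | 0 + d.0) | ((0 + 0) | 0) → =d=> m23
  m21 = 0\{a,c,d} | (0 + 0) | 0 | ((0 + 0) | b.0) → =b=> m23
  m22 = 0\{a,c,d} | (0 + 0) | 0 | ((0 + 0 + (0 + 0) + c.(0 + 0)) | 0) → =c=> m23
  m23 = 0\{a,c,d} | (0 + 0) | 0 | ((0 + 0) | 0) → ·
Reachable graph of Q (16 states):
  n0 = c.(0\{a,c,d} | (0 + 0) | (0 | 0 + 0)) | ((0 + 0 + (0 + 0) + c.(0 + 0)) | b.d.b.0) → =b=> n1, =c=> n2, =c=> n3
  n1 = c.(0\{a,c,d} | (0 + 0) | (0 | 0 + 0)) | ((0 + 0 + (0 + 0) + c.(0 + 0)) | d.b.0) → =c=> n4, =c=> n5, =d=> n6
  n2 = 0\{a,c,d} | (0 + 0) | (0 | 0 + 0) | ((0 + 0 + (0 + 0) + c.(0 + 0)) | b.d.b.0) → =b=> n4, =c=> n7
  n3 = c.(0\{a,c,d} | (0 + 0) | (0 | 0 + 0)) | ((0 + 0) | b.d.b.0) → =b=> n5, =c=> n7
  n4 = 0\{a,c,d} | (0 + 0) | (0 | 0 + 0) | ((0 + 0 + (0 + 0) + c.(0 + 0)) | d.b.0) → =c=> n8, =d=> n9
  n5 = c.(0\{a,c,d} | (0 + 0) | (0 | 0 + 0)) | ((0 + 0) | d.b.0) → =c=> n8, =d=> n10
  n6 = c.(0\{a,c,d} | (0 + 0) | (0 | 0 + 0)) | ((0 + 0 + (0 + 0) + c.(0 + 0)) | b.0) → =b=> n11, =c=> n10, =c=> n9
  n7 = 0\{a,c,d} | (0 + 0) | (0 | 0 + 0) | ((0 + 0) | b.d.b.0) → =b=> n8
  n8 = 0\{a,c,d} | (0 + 0) | (0 | 0 + 0) | ((0 + 0) | d.b.0) → =d=> n12
  n9 = 0\{a,c,d} | (0 + 0) | (0 | 0 + 0) | ((0 + 0 + (0 + 0) + c.(0 + 0)) | b.0) → =b=> n13, =c=> n12
  n10 = c.(0\{a,c,d} | (0 + 0) | (0 | 0 + 0)) | ((0 + 0) | b.0) → =b=> n14, =c=> n12
  n11 = c.(0\{a,c,d} | (0 + 0) | (0 | 0 + 0)) | ((0 + 0 + (0 + 0) + c.(0 + 0)) | 0) → =c=> n13, =c=> n14
  n12 = 0\{a,c,d} | (0 + 0) | (0 | 0 + 0) | ((0 + 0) | b.0) → =b=> n15
  n13 = 0\{a,c,d} | (0 + 0) | (0 | 0 + 0) | ((0 + 0 + (0 + 0) + c.(0 + 0)) | 0) → =c=> n15
  n14 = c.(0\{a,c,d} | (0 + 0) | (0 | 0 + 0)) | ((0 + 0) | 0) → =c=> n15
  n15 = 0\{a,c,d} | (0 + 0) | (0 | 0 + 0) | ((0 + 0) | 0) → ·
Coarsest stable partition (strong bisimilarity classes):
  B0 = {m0}
  B1 = {m3}
  B2 = {m7}
  B3 = {m9}
  B4 = {m15}
  B5 = {m21, n12}
  B6 = {m23, n15}
  B7 = {m20}
  B8 = {m16, n8}
  B9 = {m14, n7}
  B10 = {m5}
  B11 = {m12}
  B12 = {m19}
  B13 = {m2}
  B14 = {m4}
  B15 = {m10}
  B16 = {m17}
  B17 = {m22, n13, n14}
  B18 = {m18, n10, n9}
  B19 = {m11, n4, n5}
  B20 = {m8, n2, n3}
  B21 = {m1}
  B22 = {m6}
  B23 = {m13}
  B24 = {n0}
  B25 = {n1}
  B26 = {n6}
  B27 = {n11}
m0 ∈ B0, n0 ∈ B24 → different blocks

NO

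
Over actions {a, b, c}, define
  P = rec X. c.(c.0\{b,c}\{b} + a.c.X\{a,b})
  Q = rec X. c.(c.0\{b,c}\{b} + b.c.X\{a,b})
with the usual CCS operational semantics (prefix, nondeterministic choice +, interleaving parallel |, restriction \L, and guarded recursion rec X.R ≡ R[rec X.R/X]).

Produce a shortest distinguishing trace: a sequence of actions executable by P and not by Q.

ca

P's transition system — 7 states:
  u0 = rec X. c.(c.0\{b,c}\{b} + a.c.X\{a,b}) → ··c··> u1
  u1 = c.0\{b,c}\{b} + a.c.(rec X. c.(c.0\{b,c}\{b} + a.c.X\{a,b}))\{a,b} → ··a··> u2, ··c··> u3
  u2 = c.(rec X. c.(c.0\{b,c}\{b} + a.c.X\{a,b}))\{a,b} → ··c··> u4
  u3 = 0\{b,c}\{b} → stopped
  u4 = (rec X. c.(c.0\{b,c}\{b} + a.c.X\{a,b}))\{a,b} → ··c··> u5
  u5 = (c.0\{b,c}\{b} + a.c.(rec X. c.(c.0\{b,c}\{b} + a.c.X\{a,b}))\{a,b})\{a,b} → ··c··> u6
  u6 = 0\{b,c}\{b}\{a,b} → stopped
Q's transition system — 7 states:
  v0 = rec X. c.(c.0\{b,c}\{b} + b.c.X\{a,b}) → ··c··> v1
  v1 = c.0\{b,c}\{b} + b.c.(rec X. c.(c.0\{b,c}\{b} + b.c.X\{a,b}))\{a,b} → ··b··> v2, ··c··> v3
  v2 = c.(rec X. c.(c.0\{b,c}\{b} + b.c.X\{a,b}))\{a,b} → ··c··> v4
  v3 = 0\{b,c}\{b} → stopped
  v4 = (rec X. c.(c.0\{b,c}\{b} + b.c.X\{a,b}))\{a,b} → ··c··> v5
  v5 = (c.0\{b,c}\{b} + b.c.(rec X. c.(c.0\{b,c}\{b} + b.c.X\{a,b}))\{a,b})\{a,b} → ··c··> v6
  v6 = 0\{b,c}\{b}\{a,b} → stopped
Trace ⟨ca⟩ through P, begin at {u0}:
  step 1 (c): {u1}
  step 2 (a): {u2}
  ✓ P
Trace ⟨ca⟩ through Q, begin at {v0}:
  step 1 (c): {v1}
  step 2 (a): no successor for Q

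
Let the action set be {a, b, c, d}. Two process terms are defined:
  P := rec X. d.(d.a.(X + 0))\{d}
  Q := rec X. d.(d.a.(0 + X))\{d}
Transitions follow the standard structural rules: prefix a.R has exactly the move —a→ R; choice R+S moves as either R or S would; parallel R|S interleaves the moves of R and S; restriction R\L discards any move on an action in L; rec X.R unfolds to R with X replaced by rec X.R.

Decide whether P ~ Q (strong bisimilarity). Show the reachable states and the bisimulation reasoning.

bisimilar

Reachable graph of P (2 states):
  s0 = rec X. d.(d.a.(X + 0))\{d} ⊢ —d→ s1
  s1 = (d.a.((rec X. d.(d.a.(X + 0))\{d}) + 0))\{d} ⊢ ·
Reachable graph of Q (2 states):
  t0 = rec X. d.(d.a.(0 + X))\{d} ⊢ —d→ t1
  t1 = (d.a.(0 + (rec X. d.(d.a.(0 + X))\{d})))\{d} ⊢ ·
Partition-refinement fixed point:
  B0 = {s0, t0}
  B1 = {s1, t1}
s0 ∈ B0, t0 ∈ B0 → same block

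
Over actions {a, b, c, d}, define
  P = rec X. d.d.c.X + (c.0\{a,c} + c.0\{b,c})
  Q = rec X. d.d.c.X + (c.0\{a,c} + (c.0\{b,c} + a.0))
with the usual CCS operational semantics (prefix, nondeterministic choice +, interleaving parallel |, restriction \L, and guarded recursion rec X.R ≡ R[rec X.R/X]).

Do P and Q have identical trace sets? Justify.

P's transition system — 5 states:
  u0 = rec X. d.d.c.X + (c.0\{a,c} + c.0\{b,c}) → -c-> u1, -c-> u2, -d-> u3
  u1 = 0\{a,c} → deadlocked
  u2 = 0\{b,c} → deadlocked
  u3 = d.c.(rec X. d.d.c.X + (c.0\{a,c} + c.0\{b,c})) → -d-> u4
  u4 = c.(rec X. d.d.c.X + (c.0\{a,c} + c.0\{b,c})) → -c-> u0
Q's transition system — 6 states:
  v0 = rec X. d.d.c.X + (c.0\{a,c} + (c.0\{b,c} + a.0)) → -a-> v1, -c-> v2, -c-> v3, -d-> v4
  v1 = 0 → deadlocked
  v2 = 0\{a,c} → deadlocked
  v3 = 0\{b,c} → deadlocked
  v4 = d.c.(rec X. d.d.c.X + (c.0\{a,c} + (c.0\{b,c} + a.0))) → -d-> v5
  v5 = c.(rec X. d.d.c.X + (c.0\{a,c} + (c.0\{b,c} + a.0))) → -c-> v0
Executing a from Q (initial set {v0}):
  after a @ step 1: {v1}
  Q completes σ.
Executing a from P (initial set {u0}):
  after a @ step 1: ∅  — P cannot continue

NO — witness ⟨a⟩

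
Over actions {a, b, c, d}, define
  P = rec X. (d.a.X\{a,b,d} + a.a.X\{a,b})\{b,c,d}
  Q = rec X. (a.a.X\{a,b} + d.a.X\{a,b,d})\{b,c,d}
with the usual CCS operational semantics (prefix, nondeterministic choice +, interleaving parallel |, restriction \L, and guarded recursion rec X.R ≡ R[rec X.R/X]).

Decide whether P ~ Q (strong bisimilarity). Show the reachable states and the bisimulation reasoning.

LTS(P): 3 reachable states
  m0 = rec X. (d.a.X\{a,b,d} + a.a.X\{a,b})\{b,c,d} has moves —a→ m1
  m1 = (a.(rec X. (d.a.X\{a,b,d} + a.a.X\{a,b})\{b,c,d})\{a,b})\{b,c,d} has moves —a→ m2
  m2 = (rec X. (d.a.X\{a,b,d} + a.a.X\{a,b})\{b,c,d})\{a,b}\{b,c,d} has moves (no moves)
LTS(Q): 3 reachable states
  n0 = rec X. (a.a.X\{a,b} + d.a.X\{a,b,d})\{b,c,d} has moves —a→ n1
  n1 = (a.(rec X. (a.a.X\{a,b} + d.a.X\{a,b,d})\{b,c,d})\{a,b})\{b,c,d} has moves —a→ n2
  n2 = (rec X. (a.a.X\{a,b} + d.a.X\{a,b,d})\{b,c,d})\{a,b}\{b,c,d} has moves (no moves)
Bisimilarity quotient blocks:
  B0 = {m0, n0}
  B1 = {m1, n1}
  B2 = {m2, n2}
m0 ∈ B0, n0 ∈ B0 → same block

bisimilar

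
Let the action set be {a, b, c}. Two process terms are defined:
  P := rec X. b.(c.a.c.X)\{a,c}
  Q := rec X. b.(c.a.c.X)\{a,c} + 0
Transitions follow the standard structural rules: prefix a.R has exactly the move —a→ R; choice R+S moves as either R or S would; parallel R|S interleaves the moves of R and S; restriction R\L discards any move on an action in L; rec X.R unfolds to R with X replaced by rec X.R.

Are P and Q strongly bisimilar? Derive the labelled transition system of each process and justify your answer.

LTS(P): 2 reachable states
  s0 = rec X. b.(c.a.c.X)\{a,c} has moves --b--▸ s1
  s1 = (c.a.c.(rec X. b.(c.a.c.X)\{a,c}))\{a,c} has moves ∅
LTS(Q): 2 reachable states
  t0 = rec X. b.(c.a.c.X)\{a,c} + 0 has moves --b--▸ t1
  t1 = (c.a.c.(rec X. b.(c.a.c.X)\{a,c} + 0))\{a,c} has moves ∅
Partition-refinement fixed point:
  B0 = {s0, t0}
  B1 = {s1, t1}
s0 ∈ B0, t0 ∈ B0 → same block

bisimilar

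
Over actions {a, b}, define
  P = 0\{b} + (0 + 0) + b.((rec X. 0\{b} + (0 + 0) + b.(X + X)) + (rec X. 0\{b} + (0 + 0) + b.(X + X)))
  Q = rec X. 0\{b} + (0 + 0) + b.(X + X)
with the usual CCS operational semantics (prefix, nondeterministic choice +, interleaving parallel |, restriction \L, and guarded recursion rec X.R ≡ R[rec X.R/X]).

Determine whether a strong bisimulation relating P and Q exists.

YES

P's transition system — 2 states:
  u0 = 0\{b} + (0 + 0) + b.((rec X. 0\{b} + (0 + 0) + b.(X + X)) + (rec X. 0\{b} + (0 + 0) + b.(X + X))) ⊢ =b=> u1
  u1 = (rec X. 0\{b} + (0 + 0) + b.(X + X)) + (rec X. 0\{b} + (0 + 0) + b.(X + X)) ⊢ =b=> u1
Q's transition system — 2 states:
  v0 = rec X. 0\{b} + (0 + 0) + b.(X + X) ⊢ =b=> v1
  v1 = (rec X. 0\{b} + (0 + 0) + b.(X + X)) + (rec X. 0\{b} + (0 + 0) + b.(X + X)) ⊢ =b=> v1
Bisimilarity quotient blocks:
  B0 = {u0, u1, v0, v1}
u0 ∈ B0, v0 ∈ B0 → same block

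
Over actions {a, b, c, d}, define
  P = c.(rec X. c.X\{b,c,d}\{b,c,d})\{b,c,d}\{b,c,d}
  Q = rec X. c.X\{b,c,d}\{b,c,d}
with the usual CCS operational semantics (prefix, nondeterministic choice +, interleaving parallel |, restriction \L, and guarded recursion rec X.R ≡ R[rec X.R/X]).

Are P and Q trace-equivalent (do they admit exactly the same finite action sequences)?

traces(P) = traces(Q)

Reachable graph of P (2 states):
  p0 = c.(rec X. c.X\{b,c,d}\{b,c,d})\{b,c,d}\{b,c,d} :: —c→ p1
  p1 = (rec X. c.X\{b,c,d}\{b,c,d})\{b,c,d}\{b,c,d} :: ·
Reachable graph of Q (2 states):
  q0 = rec X. c.X\{b,c,d}\{b,c,d} :: —c→ q1
  q1 = (rec X. c.X\{b,c,d}\{b,c,d})\{b,c,d}\{b,c,d} :: ·
Coarsest stable partition (strong bisimilarity classes):
  B0 = {p0, q0}
  B1 = {p1, q1}
p0 ∈ B0, q0 ∈ B0 → same block
Bisimilar ⇒ trace-equivalent.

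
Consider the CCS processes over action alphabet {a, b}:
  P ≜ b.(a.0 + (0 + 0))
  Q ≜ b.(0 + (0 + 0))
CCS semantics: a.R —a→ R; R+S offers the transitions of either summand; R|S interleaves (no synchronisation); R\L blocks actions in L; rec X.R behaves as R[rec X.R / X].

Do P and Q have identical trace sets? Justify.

trace-distinct — witness ⟨ba⟩

P's transition system — 3 states:
  s0 = b.(a.0 + (0 + 0)) | =b=> s1
  s1 = a.0 + (0 + 0) | =a=> s2
  s2 = 0 | (no moves)
Q's transition system — 2 states:
  t0 = b.(0 + (0 + 0)) | =b=> t1
  t1 = 0 + (0 + 0) | (no moves)
Run σ = ⟨ba⟩ on P: start {s0}
  [1] b ⇒ {s1}
  [2] a ⇒ {s2}
  P completes σ.
Run σ = ⟨ba⟩ on Q: start {t0}
  [1] b ⇒ {t1}
  [2] a ⇒ ∅  — Q cannot continue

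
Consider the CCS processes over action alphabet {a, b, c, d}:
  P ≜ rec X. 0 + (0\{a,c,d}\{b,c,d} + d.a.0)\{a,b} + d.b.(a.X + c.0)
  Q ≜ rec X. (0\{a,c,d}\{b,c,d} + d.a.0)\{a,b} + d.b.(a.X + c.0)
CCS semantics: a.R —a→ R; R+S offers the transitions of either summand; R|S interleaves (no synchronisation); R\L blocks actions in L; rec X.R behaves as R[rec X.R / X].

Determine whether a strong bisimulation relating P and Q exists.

Reachable graph of P (5 states):
  m0 = rec X. 0 + (0\{a,c,d}\{b,c,d} + d.a.0)\{a,b} + d.b.(a.X + c.0) :: ··d··> m1, ··d··> m2
  m1 = (a.0)\{a,b} :: stopped
  m2 = b.(a.(rec X. 0 + (0\{a,c,d}\{b,c,d} + d.a.0)\{a,b} + d.b.(a.X + c.0)) + c.0) :: ··b··> m3
  m3 = a.(rec X. 0 + (0\{a,c,d}\{b,c,d} + d.a.0)\{a,b} + d.b.(a.X + c.0)) + c.0 :: ··a··> m0, ··c··> m4
  m4 = 0 :: stopped
Reachable graph of Q (5 states):
  n0 = rec X. (0\{a,c,d}\{b,c,d} + d.a.0)\{a,b} + d.b.(a.X + c.0) :: ··d··> n1, ··d··> n2
  n1 = (a.0)\{a,b} :: stopped
  n2 = b.(a.(rec X. (0\{a,c,d}\{b,c,d} + d.a.0)\{a,b} + d.b.(a.X + c.0)) + c.0) :: ··b··> n3
  n3 = a.(rec X. (0\{a,c,d}\{b,c,d} + d.a.0)\{a,b} + d.b.(a.X + c.0)) + c.0 :: ··a··> n0, ··c··> n4
  n4 = 0 :: stopped
Coarsest stable partition (strong bisimilarity classes):
  B0 = {m0, n0}
  B1 = {m1, m4, n1, n4}
  B2 = {m2, n2}
  B3 = {m3, n3}
m0 ∈ B0, n0 ∈ B0 → same block

YES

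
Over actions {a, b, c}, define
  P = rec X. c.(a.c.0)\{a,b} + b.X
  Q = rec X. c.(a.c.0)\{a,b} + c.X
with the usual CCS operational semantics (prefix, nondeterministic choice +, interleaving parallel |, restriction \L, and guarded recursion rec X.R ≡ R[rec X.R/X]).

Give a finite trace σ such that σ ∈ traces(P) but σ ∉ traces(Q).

b

LTS(P): 2 reachable states
  p0 = rec X. c.(a.c.0)\{a,b} + b.X → ··b··> p0, ··c··> p1
  p1 = (a.c.0)\{a,b} → stopped
LTS(Q): 2 reachable states
  q0 = rec X. c.(a.c.0)\{a,b} + c.X → ··c··> q0, ··c··> q1
  q1 = (a.c.0)\{a,b} → stopped
Executing b from P (initial set {p0}):
  step 1 (b): {p0}
  ✓ P
Executing b from Q (initial set {q0}):
  step 1 (b): no successor for Q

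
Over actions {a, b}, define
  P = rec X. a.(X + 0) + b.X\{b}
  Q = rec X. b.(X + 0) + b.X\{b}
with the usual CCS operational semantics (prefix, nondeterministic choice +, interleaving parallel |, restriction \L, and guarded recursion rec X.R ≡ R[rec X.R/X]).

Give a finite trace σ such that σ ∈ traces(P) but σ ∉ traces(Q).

a

Reachable graph of P (4 states):
  m0 = rec X. a.(X + 0) + b.X\{b} has moves —a→ m1, —b→ m2
  m1 = (rec X. a.(X + 0) + b.X\{b}) + 0 has moves —a→ m1, —b→ m2
  m2 = (rec X. a.(X + 0) + b.X\{b})\{b} has moves —a→ m3
  m3 = ((rec X. a.(X + 0) + b.X\{b}) + 0)\{b} has moves —a→ m3
Reachable graph of Q (3 states):
  n0 = rec X. b.(X + 0) + b.X\{b} has moves —b→ n1, —b→ n2
  n1 = (rec X. b.(X + 0) + b.X\{b}) + 0 has moves —b→ n1, —b→ n2
  n2 = (rec X. b.(X + 0) + b.X\{b})\{b} has moves deadlocked
Run σ = ⟨a⟩ on P: start {m0}
  step 1 (a): {m1}
  ✓ P
Run σ = ⟨a⟩ on Q: start {n0}
  step 1 (a): ∅ (Q stuck)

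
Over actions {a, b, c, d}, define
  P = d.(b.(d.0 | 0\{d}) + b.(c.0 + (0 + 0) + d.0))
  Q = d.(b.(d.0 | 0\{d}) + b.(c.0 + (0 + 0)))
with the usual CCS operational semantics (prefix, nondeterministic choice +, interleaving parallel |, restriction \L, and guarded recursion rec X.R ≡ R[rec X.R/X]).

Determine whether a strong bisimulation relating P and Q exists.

NO

P's transition system — 6 states:
  s0 = d.(b.(d.0 | 0\{d}) + b.(c.0 + (0 + 0) + d.0)) :: ··d··> s1
  s1 = b.(d.0 | 0\{d}) + b.(c.0 + (0 + 0) + d.0) :: ··b··> s2, ··b··> s3
  s2 = c.0 + (0 + 0) + d.0 :: ··c··> s4, ··d··> s4
  s3 = d.0 | 0\{d} :: ··d··> s5
  s4 = 0 :: deadlocked
  s5 = 0 | 0\{d} :: deadlocked
Q's transition system — 6 states:
  t0 = d.(b.(d.0 | 0\{d}) + b.(c.0 + (0 + 0))) :: ··d··> t1
  t1 = b.(d.0 | 0\{d}) + b.(c.0 + (0 + 0)) :: ··b··> t2, ··b··> t3
  t2 = c.0 + (0 + 0) :: ··c··> t4
  t3 = d.0 | 0\{d} :: ··d··> t5
  t4 = 0 :: deadlocked
  t5 = 0 | 0\{d} :: deadlocked
Partition-refinement fixed point:
  B0 = {s0}
  B1 = {s1}
  B2 = {s3, t3}
  B3 = {s4, s5, t4, t5}
  B4 = {s2}
  B5 = {t0}
  B6 = {t1}
  B7 = {t2}
s0 ∈ B0, t0 ∈ B5 → different blocks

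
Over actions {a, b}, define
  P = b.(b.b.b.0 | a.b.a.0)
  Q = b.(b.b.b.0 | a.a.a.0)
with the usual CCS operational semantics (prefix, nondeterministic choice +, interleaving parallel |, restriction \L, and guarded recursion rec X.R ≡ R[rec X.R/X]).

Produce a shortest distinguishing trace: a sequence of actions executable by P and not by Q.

LTS(P): 17 reachable states
  s0 = b.(b.b.b.0 | a.b.a.0) | -b-> s1
  s1 = b.b.b.0 | a.b.a.0 | -a-> s2, -b-> s3
  s2 = b.b.b.0 | b.a.0 | -b-> s4, -b-> s5
  s3 = b.b.0 | a.b.a.0 | -a-> s4, -b-> s6
  s4 = b.b.0 | b.a.0 | -b-> s7, -b-> s8
  s5 = b.b.b.0 | a.0 | -a-> s9, -b-> s8
  s6 = b.0 | a.b.a.0 | -a-> s7, -b-> s10
  s7 = b.0 | b.a.0 | -b-> s11, -b-> s12
  s8 = b.b.0 | a.0 | -a-> s13, -b-> s12
  s9 = b.b.b.0 | 0 | -b-> s13
  s10 = 0 | a.b.a.0 | -a-> s11
  s11 = 0 | b.a.0 | -b-> s14
  s12 = b.0 | a.0 | -a-> s15, -b-> s14
  s13 = b.b.0 | 0 | -b-> s15
  s14 = 0 | a.0 | -a-> s16
  s15 = b.0 | 0 | -b-> s16
  s16 = 0 | 0 | ∅
LTS(Q): 17 reachable states
  t0 = b.(b.b.b.0 | a.a.a.0) | -b-> t1
  t1 = b.b.b.0 | a.a.a.0 | -a-> t2, -b-> t3
  t2 = b.b.b.0 | a.a.0 | -a-> t4, -b-> t5
  t3 = b.b.0 | a.a.a.0 | -a-> t5, -b-> t6
  t4 = b.b.b.0 | a.0 | -a-> t7, -b-> t8
  t5 = b.b.0 | a.a.0 | -a-> t8, -b-> t9
  t6 = b.0 | a.a.a.0 | -a-> t9, -b-> t10
  t7 = b.b.b.0 | 0 | -b-> t11
  t8 = b.b.0 | a.0 | -a-> t11, -b-> t12
  t9 = b.0 | a.a.0 | -a-> t12, -b-> t13
  t10 = 0 | a.a.a.0 | -a-> t13
  t11 = b.b.0 | 0 | -b-> t14
  t12 = b.0 | a.0 | -a-> t14, -b-> t15
  t13 = 0 | a.a.0 | -a-> t15
  t14 = b.0 | 0 | -b-> t16
  t15 = 0 | a.0 | -a-> t16
  t16 = 0 | 0 | ∅
Run σ = ⟨babbbb⟩ on P: start {s0}
  [1] b ⇒ {s1}
  [2] a ⇒ {s2}
  [3] b ⇒ {s4, s5}
  [4] b ⇒ {s7, s8}
  [5] b ⇒ {s11, s12}
  [6] b ⇒ {s14}
  ✓ P
Run σ = ⟨babbbb⟩ on Q: start {t0}
  [1] b ⇒ {t1}
  [2] a ⇒ {t2}
  [3] b ⇒ {t5}
  [4] b ⇒ {t9}
  [5] b ⇒ {t13}
  [6] b ⇒ ∅ (Q stuck)

babbbb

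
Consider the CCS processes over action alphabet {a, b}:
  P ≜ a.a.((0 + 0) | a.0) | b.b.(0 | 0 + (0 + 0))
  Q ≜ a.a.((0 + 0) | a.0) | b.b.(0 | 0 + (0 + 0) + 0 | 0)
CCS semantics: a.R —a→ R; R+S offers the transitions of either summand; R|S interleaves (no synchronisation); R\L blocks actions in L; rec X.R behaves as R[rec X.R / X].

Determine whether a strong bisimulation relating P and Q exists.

bisimilar

LTS(P): 12 reachable states
  u0 = a.a.((0 + 0) | a.0) | b.b.(0 | 0 + (0 + 0)) :: --a--▸ u1, --b--▸ u2
  u1 = a.((0 + 0) | a.0) | b.b.(0 | 0 + (0 + 0)) :: --a--▸ u3, --b--▸ u4
  u2 = a.a.((0 + 0) | a.0) | b.(0 | 0 + (0 + 0)) :: --a--▸ u4, --b--▸ u5
  u3 = (0 + 0) | a.0 | b.b.(0 | 0 + (0 + 0)) :: --a--▸ u6, --b--▸ u7
  u4 = a.((0 + 0) | a.0) | b.(0 | 0 + (0 + 0)) :: --a--▸ u7, --b--▸ u8
  u5 = a.a.((0 + 0) | a.0) | (0 | 0 + (0 + 0)) :: --a--▸ u8
  u6 = (0 + 0) | 0 | b.b.(0 | 0 + (0 + 0)) :: --b--▸ u9
  u7 = (0 + 0) | a.0 | b.(0 | 0 + (0 + 0)) :: --a--▸ u9, --b--▸ u10
  u8 = a.((0 + 0) | a.0) | (0 | 0 + (0 + 0)) :: --a--▸ u10
  u9 = (0 + 0) | 0 | b.(0 | 0 + (0 + 0)) :: --b--▸ u11
  u10 = (0 + 0) | a.0 | (0 | 0 + (0 + 0)) :: --a--▸ u11
  u11 = (0 + 0) | 0 | (0 | 0 + (0 + 0)) :: ·
LTS(Q): 12 reachable states
  v0 = a.a.((0 + 0) | a.0) | b.b.(0 | 0 + (0 + 0) + 0 | 0) :: --a--▸ v1, --b--▸ v2
  v1 = a.((0 + 0) | a.0) | b.b.(0 | 0 + (0 + 0) + 0 | 0) :: --a--▸ v3, --b--▸ v4
  v2 = a.a.((0 + 0) | a.0) | b.(0 | 0 + (0 + 0) + 0 | 0) :: --a--▸ v4, --b--▸ v5
  v3 = (0 + 0) | a.0 | b.b.(0 | 0 + (0 + 0) + 0 | 0) :: --a--▸ v6, --b--▸ v7
  v4 = a.((0 + 0) | a.0) | b.(0 | 0 + (0 + 0) + 0 | 0) :: --a--▸ v7, --b--▸ v8
  v5 = a.a.((0 + 0) | a.0) | (0 | 0 + (0 + 0) + 0 | 0) :: --a--▸ v8
  v6 = (0 + 0) | 0 | b.b.(0 | 0 + (0 + 0) + 0 | 0) :: --b--▸ v9
  v7 = (0 + 0) | a.0 | b.(0 | 0 + (0 + 0) + 0 | 0) :: --a--▸ v9, --b--▸ v10
  v8 = a.((0 + 0) | a.0) | (0 | 0 + (0 + 0) + 0 | 0) :: --a--▸ v10
  v9 = (0 + 0) | 0 | b.(0 | 0 + (0 + 0) + 0 | 0) :: --b--▸ v11
  v10 = (0 + 0) | a.0 | (0 | 0 + (0 + 0) + 0 | 0) :: --a--▸ v11
  v11 = (0 + 0) | 0 | (0 | 0 + (0 + 0) + 0 | 0) :: ·
Partition-refinement fixed point:
  B0 = {u0, v0}
  B1 = {u2, v2}
  B2 = {u4, v4}
  B3 = {u7, v7}
  B4 = {u10, v10}
  B5 = {u11, v11}
  B6 = {u9, v9}
  B7 = {u8, v8}
  B8 = {u5, v5}
  B9 = {u1, v1}
  B10 = {u3, v3}
  B11 = {u6, v6}
u0 ∈ B0, v0 ∈ B0 → same block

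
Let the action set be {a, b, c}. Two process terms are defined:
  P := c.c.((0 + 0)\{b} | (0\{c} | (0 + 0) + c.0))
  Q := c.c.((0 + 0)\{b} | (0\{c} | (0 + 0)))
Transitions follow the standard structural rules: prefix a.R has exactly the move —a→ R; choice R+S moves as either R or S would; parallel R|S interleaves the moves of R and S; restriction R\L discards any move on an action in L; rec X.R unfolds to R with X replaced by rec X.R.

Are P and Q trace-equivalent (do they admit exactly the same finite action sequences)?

LTS(P): 4 reachable states
  p0 = c.c.((0 + 0)\{b} | (0\{c} | (0 + 0) + c.0)) ⊢ =c=> p1
  p1 = c.((0 + 0)\{b} | (0\{c} | (0 + 0) + c.0)) ⊢ =c=> p2
  p2 = (0 + 0)\{b} | (0\{c} | (0 + 0) + c.0) ⊢ =c=> p3
  p3 = (0 + 0)\{b} | 0 ⊢ (no moves)
LTS(Q): 3 reachable states
  q0 = c.c.((0 + 0)\{b} | (0\{c} | (0 + 0))) ⊢ =c=> q1
  q1 = c.((0 + 0)\{b} | (0\{c} | (0 + 0))) ⊢ =c=> q2
  q2 = (0 + 0)\{b} | (0\{c} | (0 + 0)) ⊢ (no moves)
Trace ⟨ccc⟩ through P, begin at {p0}:
  [1] c ⇒ {p1}
  [2] c ⇒ {p2}
  [3] c ⇒ {p3}
  — P admits the full trace.
Trace ⟨ccc⟩ through Q, begin at {q0}:
  [1] c ⇒ {q1}
  [2] c ⇒ {q2}
  [3] c ⇒ no successor for Q

traces(P) ≠ traces(Q) — witness ⟨ccc⟩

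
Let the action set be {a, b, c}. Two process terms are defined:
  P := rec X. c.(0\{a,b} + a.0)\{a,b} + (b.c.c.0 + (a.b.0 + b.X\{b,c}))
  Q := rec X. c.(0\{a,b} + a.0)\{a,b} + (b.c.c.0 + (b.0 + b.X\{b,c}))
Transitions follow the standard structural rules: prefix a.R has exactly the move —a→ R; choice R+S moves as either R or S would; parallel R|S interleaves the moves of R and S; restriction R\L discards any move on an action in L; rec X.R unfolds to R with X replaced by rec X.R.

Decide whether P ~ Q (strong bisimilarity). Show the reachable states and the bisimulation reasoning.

Reachable graph of P (8 states):
  u0 = rec X. c.(0\{a,b} + a.0)\{a,b} + (b.c.c.0 + (a.b.0 + b.X\{b,c})) has moves --a--▸ u1, --b--▸ u2, --b--▸ u3, --c--▸ u4
  u1 = b.0 has moves --b--▸ u5
  u2 = (rec X. c.(0\{a,b} + a.0)\{a,b} + (b.c.c.0 + (a.b.0 + b.X\{b,c})))\{b,c} has moves --a--▸ u6
  u3 = c.c.0 has moves --c--▸ u7
  u4 = (0\{a,b} + a.0)\{a,b} has moves ·
  u5 = 0 has moves ·
  u6 = (b.0)\{b,c} has moves ·
  u7 = c.0 has moves --c--▸ u5
Reachable graph of Q (6 states):
  v0 = rec X. c.(0\{a,b} + a.0)\{a,b} + (b.c.c.0 + (b.0 + b.X\{b,c})) has moves --b--▸ v1, --b--▸ v2, --b--▸ v3, --c--▸ v4
  v1 = (rec X. c.(0\{a,b} + a.0)\{a,b} + (b.c.c.0 + (b.0 + b.X\{b,c})))\{b,c} has moves ·
  v2 = 0 has moves ·
  v3 = c.c.0 has moves --c--▸ v5
  v4 = (0\{a,b} + a.0)\{a,b} has moves ·
  v5 = c.0 has moves --c--▸ v2
Coarsest stable partition (strong bisimilarity classes):
  B0 = {u0}
  B1 = {u3, v3}
  B2 = {u7, v5}
  B3 = {u4, u5, u6, v1, v2, v4}
  B4 = {u1}
  B5 = {u2}
  B6 = {v0}
u0 ∈ B0, v0 ∈ B6 → different blocks

NO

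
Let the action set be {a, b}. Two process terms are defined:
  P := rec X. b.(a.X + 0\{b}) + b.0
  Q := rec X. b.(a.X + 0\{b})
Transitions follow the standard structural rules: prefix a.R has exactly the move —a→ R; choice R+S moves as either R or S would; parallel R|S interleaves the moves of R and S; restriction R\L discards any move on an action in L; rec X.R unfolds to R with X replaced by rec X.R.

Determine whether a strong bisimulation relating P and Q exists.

not bisimilar

P's transition system — 3 states:
  p0 = rec X. b.(a.X + 0\{b}) + b.0 :: --b--▸ p1, --b--▸ p2
  p1 = 0 :: ·
  p2 = a.(rec X. b.(a.X + 0\{b}) + b.0) + 0\{b} :: --a--▸ p0
Q's transition system — 2 states:
  q0 = rec X. b.(a.X + 0\{b}) :: --b--▸ q1
  q1 = a.(rec X. b.(a.X + 0\{b})) + 0\{b} :: --a--▸ q0
Partition-refinement fixed point:
  B0 = {p0}
  B1 = {p2}
  B2 = {p1}
  B3 = {q0}
  B4 = {q1}
p0 ∈ B0, q0 ∈ B3 → different blocks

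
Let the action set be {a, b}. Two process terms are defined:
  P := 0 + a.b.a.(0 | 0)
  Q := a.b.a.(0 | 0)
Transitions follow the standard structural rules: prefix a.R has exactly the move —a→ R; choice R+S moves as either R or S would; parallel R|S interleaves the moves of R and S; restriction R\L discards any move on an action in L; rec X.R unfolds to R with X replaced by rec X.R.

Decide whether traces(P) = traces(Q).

P's transition system — 4 states:
  p0 = 0 + a.b.a.(0 | 0) has moves -a-> p1
  p1 = b.a.(0 | 0) has moves -b-> p2
  p2 = a.(0 | 0) has moves -a-> p3
  p3 = 0 | 0 has moves stopped
Q's transition system — 4 states:
  q0 = a.b.a.(0 | 0) has moves -a-> q1
  q1 = b.a.(0 | 0) has moves -b-> q2
  q2 = a.(0 | 0) has moves -a-> q3
  q3 = 0 | 0 has moves stopped
Bisimilarity quotient blocks:
  B0 = {p0, q0}
  B1 = {p1, q1}
  B2 = {p2, q2}
  B3 = {p3, q3}
p0 ∈ B0, q0 ∈ B0 → same block
Bisimilar ⇒ trace-equivalent.

YES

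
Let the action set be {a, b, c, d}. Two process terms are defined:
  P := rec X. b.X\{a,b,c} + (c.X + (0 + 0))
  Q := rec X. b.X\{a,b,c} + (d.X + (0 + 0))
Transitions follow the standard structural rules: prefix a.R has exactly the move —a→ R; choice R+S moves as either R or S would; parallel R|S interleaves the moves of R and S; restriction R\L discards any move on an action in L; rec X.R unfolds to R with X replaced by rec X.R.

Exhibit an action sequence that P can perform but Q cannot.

P's transition system — 2 states:
  s0 = rec X. b.X\{a,b,c} + (c.X + (0 + 0)) has moves ··b··> s1, ··c··> s0
  s1 = (rec X. b.X\{a,b,c} + (c.X + (0 + 0)))\{a,b,c} has moves deadlocked
Q's transition system — 2 states:
  t0 = rec X. b.X\{a,b,c} + (d.X + (0 + 0)) has moves ··b··> t1, ··d··> t0
  t1 = (rec X. b.X\{a,b,c} + (d.X + (0 + 0)))\{a,b,c} has moves ··d··> t1
Executing c from P (initial set {s0}):
  step 1 (c): {s0}
  ✓ P
Executing c from Q (initial set {t0}):
  step 1 (c): ∅  — Q cannot continue

c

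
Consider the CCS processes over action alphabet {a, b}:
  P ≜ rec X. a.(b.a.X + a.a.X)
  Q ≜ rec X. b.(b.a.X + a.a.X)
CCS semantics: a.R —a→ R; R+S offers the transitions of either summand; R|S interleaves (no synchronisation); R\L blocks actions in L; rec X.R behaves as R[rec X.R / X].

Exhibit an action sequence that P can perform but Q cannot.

a

Reachable graph of P (3 states):
  u0 = rec X. a.(b.a.X + a.a.X) :: —a→ u1
  u1 = b.a.(rec X. a.(b.a.X + a.a.X)) + a.a.(rec X. a.(b.a.X + a.a.X)) :: —a→ u2, —b→ u2
  u2 = a.(rec X. a.(b.a.X + a.a.X)) :: —a→ u0
Reachable graph of Q (3 states):
  v0 = rec X. b.(b.a.X + a.a.X) :: —b→ v1
  v1 = b.a.(rec X. b.(b.a.X + a.a.X)) + a.a.(rec X. b.(b.a.X + a.a.X)) :: —a→ v2, —b→ v2
  v2 = a.(rec X. b.(b.a.X + a.a.X)) :: —a→ v0
Run σ = ⟨a⟩ on P: start {u0}
  [1] a ⇒ {u1}
  P completes σ.
Run σ = ⟨a⟩ on Q: start {v0}
  [1] a ⇒ ∅  — Q cannot continue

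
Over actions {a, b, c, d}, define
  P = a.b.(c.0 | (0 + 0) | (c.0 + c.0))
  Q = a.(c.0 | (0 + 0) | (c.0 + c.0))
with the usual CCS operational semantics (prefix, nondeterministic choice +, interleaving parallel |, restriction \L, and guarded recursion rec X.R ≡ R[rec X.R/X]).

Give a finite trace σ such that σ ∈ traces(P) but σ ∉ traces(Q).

LTS(P): 6 reachable states
  m0 = a.b.(c.0 | (0 + 0) | (c.0 + c.0)) → —a→ m1
  m1 = b.(c.0 | (0 + 0) | (c.0 + c.0)) → —b→ m2
  m2 = c.0 | (0 + 0) | (c.0 + c.0) → —c→ m3, —c→ m4
  m3 = 0 | (0 + 0) | (c.0 + c.0) → —c→ m5
  m4 = c.0 | (0 + 0) | 0 → —c→ m5
  m5 = 0 | (0 + 0) | 0 → ∅
LTS(Q): 5 reachable states
  n0 = a.(c.0 | (0 + 0) | (c.0 + c.0)) → —a→ n1
  n1 = c.0 | (0 + 0) | (c.0 + c.0) → —c→ n2, —c→ n3
  n2 = 0 | (0 + 0) | (c.0 + c.0) → —c→ n4
  n3 = c.0 | (0 + 0) | 0 → —c→ n4
  n4 = 0 | (0 + 0) | 0 → ∅
Executing ab from P (initial set {m0}):
  after a @ step 1: {m1}
  after b @ step 2: {m2}
  — P admits the full trace.
Executing ab from Q (initial set {n0}):
  after a @ step 1: {n1}
  after b @ step 2: ∅  — Q cannot continue

ab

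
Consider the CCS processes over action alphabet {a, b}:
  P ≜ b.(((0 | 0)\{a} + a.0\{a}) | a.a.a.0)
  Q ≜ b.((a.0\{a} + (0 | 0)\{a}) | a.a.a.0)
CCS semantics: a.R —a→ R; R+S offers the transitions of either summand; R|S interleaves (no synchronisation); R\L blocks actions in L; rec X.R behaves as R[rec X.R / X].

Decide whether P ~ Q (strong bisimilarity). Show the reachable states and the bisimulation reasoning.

LTS(P): 9 reachable states
  p0 = b.(((0 | 0)\{a} + a.0\{a}) | a.a.a.0) → —b→ p1
  p1 = ((0 | 0)\{a} + a.0\{a}) | a.a.a.0 → —a→ p2, —a→ p3
  p2 = ((0 | 0)\{a} + a.0\{a}) | a.a.0 → —a→ p4, —a→ p5
  p3 = 0\{a} | a.a.a.0 → —a→ p5
  p4 = ((0 | 0)\{a} + a.0\{a}) | a.0 → —a→ p6, —a→ p7
  p5 = 0\{a} | a.a.0 → —a→ p7
  p6 = ((0 | 0)\{a} + a.0\{a}) | 0 → —a→ p8
  p7 = 0\{a} | a.0 → —a→ p8
  p8 = 0\{a} | 0 → stopped
LTS(Q): 9 reachable states
  q0 = b.((a.0\{a} + (0 | 0)\{a}) | a.a.a.0) → —b→ q1
  q1 = (a.0\{a} + (0 | 0)\{a}) | a.a.a.0 → —a→ q2, —a→ q3
  q2 = (a.0\{a} + (0 | 0)\{a}) | a.a.0 → —a→ q4, —a→ q5
  q3 = 0\{a} | a.a.a.0 → —a→ q5
  q4 = (a.0\{a} + (0 | 0)\{a}) | a.0 → —a→ q6, —a→ q7
  q5 = 0\{a} | a.a.0 → —a→ q7
  q6 = (a.0\{a} + (0 | 0)\{a}) | 0 → —a→ q8
  q7 = 0\{a} | a.0 → —a→ q8
  q8 = 0\{a} | 0 → stopped
Partition-refinement fixed point:
  B0 = {p0, q0}
  B1 = {p1, q1}
  B2 = {p2, p3, q2, q3}
  B3 = {p4, p5, q4, q5}
  B4 = {p6, p7, q6, q7}
  B5 = {p8, q8}
p0 ∈ B0, q0 ∈ B0 → same block

YES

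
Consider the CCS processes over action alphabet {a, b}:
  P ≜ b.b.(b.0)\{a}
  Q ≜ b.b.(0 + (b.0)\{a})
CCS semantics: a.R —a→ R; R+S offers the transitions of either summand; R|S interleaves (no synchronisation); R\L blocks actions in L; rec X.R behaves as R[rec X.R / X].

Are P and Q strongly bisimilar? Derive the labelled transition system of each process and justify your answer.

Reachable graph of P (4 states):
  s0 = b.b.(b.0)\{a} → --b--▸ s1
  s1 = b.(b.0)\{a} → --b--▸ s2
  s2 = (b.0)\{a} → --b--▸ s3
  s3 = 0\{a} → ∅
Reachable graph of Q (4 states):
  t0 = b.b.(0 + (b.0)\{a}) → --b--▸ t1
  t1 = b.(0 + (b.0)\{a}) → --b--▸ t2
  t2 = 0 + (b.0)\{a} → --b--▸ t3
  t3 = 0\{a} → ∅
Coarsest stable partition (strong bisimilarity classes):
  B0 = {s0, t0}
  B1 = {s1, t1}
  B2 = {s2, t2}
  B3 = {s3, t3}
s0 ∈ B0, t0 ∈ B0 → same block

bisimilar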